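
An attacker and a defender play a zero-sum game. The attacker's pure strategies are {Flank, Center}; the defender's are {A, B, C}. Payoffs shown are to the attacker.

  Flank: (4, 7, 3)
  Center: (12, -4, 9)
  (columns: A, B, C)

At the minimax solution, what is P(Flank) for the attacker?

Row minima: Flank → 3, Center → -4; maximin = 3.
Column maxima: A → 12, B → 7, C → 9; minimax = 7.
3 ≠ 7, so there is no saddle point; optimal play is mixed.
A is strictly dominated by C (it gives the attacker strictly more in every row), so the defender never plays it.
On the remaining 2×2 (Flank, Center vs B, C):
Let the attacker play Flank with probability p. Expected payoff against B: 7p + (-4)(1−p) = 11p − 4; against C: 3p + 9(1−p) = −6p + 9.
Setting these equal: 11p − 4 = −6p + 9 ⇒ 17p = 13 ⇒ p = 13/17, and the value is (11)·(13/17) − 4 = 75/17.
For the defender: with q = P(B), equating Flank's and Center's payoffs gives 4q + 3 = −13q + 9 ⇒ q = 6/17.

13/17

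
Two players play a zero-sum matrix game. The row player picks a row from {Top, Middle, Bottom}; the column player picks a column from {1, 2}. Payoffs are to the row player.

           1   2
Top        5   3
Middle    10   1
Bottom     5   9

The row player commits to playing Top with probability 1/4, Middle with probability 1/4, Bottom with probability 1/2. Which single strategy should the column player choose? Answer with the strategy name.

2

If the column player plays 1, the row player's expected payoff is (1/4)·5 + (1/4)·10 + (1/2)·5 = 25/4.
If the column player plays 2, the row player's expected payoff is (1/4)·3 + (1/4)·1 + (1/2)·9 = 11/2.
The column player minimizes the row player's payoff; the smallest is 11/2, so the best response is 2.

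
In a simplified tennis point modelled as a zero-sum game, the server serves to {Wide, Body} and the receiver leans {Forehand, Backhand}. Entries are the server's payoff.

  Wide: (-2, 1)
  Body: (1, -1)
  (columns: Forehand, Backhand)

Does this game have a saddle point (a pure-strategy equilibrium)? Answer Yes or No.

No

Row minima: Wide → -2, Body → -1; maximin = -1.
Column maxima: Forehand → 1, Backhand → 1; minimax = 1.
-1 ≠ 1, so no pure-strategy equilibrium exists.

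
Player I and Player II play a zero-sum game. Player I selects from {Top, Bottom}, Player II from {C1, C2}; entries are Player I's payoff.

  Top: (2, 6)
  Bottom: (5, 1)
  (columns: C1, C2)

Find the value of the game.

7/2

Row minima: Top → 2, Bottom → 1; maximin = 2.
Column maxima: C1 → 5, C2 → 6; minimax = 5.
2 ≠ 5, so there is no saddle point; optimal play is mixed.
Let Player I play Top with probability p. Expected payoff against C1: 2p + 5(1−p) = −3p + 5; against C2: 6p + 1(1−p) = 5p + 1.
Setting these equal: −3p + 5 = 5p + 1 ⇒ −8p = -4 ⇒ p = 1/2, and the value is (-3)·(1/2) + 5 = 7/2.
For Player II: with q = P(C1), equating Top's and Bottom's payoffs gives −4q + 6 = 4q + 1 ⇒ q = 5/8.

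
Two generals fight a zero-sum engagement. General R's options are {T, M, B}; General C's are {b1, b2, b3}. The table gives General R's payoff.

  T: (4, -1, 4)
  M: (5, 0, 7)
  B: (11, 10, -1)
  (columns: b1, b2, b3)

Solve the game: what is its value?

35/9

Row minima: T → -1, M → 0, B → -1; maximin = 0.
Column maxima: b1 → 11, b2 → 10, b3 → 7; minimax = 7.
0 ≠ 7, so there is no saddle point; optimal play is mixed.
T is strictly dominated by M, so General R never plays it.
b1 is strictly dominated by b2 (it gives General R strictly more in every row), so General C never plays it.
On the remaining 2×2 (M, B vs b2, b3):
Let General R play M with probability p. Expected payoff against b2: 0p + 10(1−p) = −10p + 10; against b3: 7p + (-1)(1−p) = 8p − 1.
Setting these equal: −10p + 10 = 8p − 1 ⇒ −18p = -11 ⇒ p = 11/18, and the value is (-10)·(11/18) + 10 = 35/9.
For General C: with q = P(b2), equating M's and B's payoffs gives −7q + 7 = 11q − 1 ⇒ q = 4/9.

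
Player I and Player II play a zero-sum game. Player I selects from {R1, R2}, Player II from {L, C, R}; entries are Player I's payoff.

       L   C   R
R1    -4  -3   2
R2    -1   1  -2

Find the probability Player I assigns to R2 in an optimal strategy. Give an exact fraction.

Row minima: R1 → -4, R2 → -2; maximin = -2.
Column maxima: L → -1, C → 1, R → 2; minimax = -1.
-2 ≠ -1, so there is no saddle point; optimal play is mixed.
C is strictly dominated by L (it gives Player I strictly more in every row), so Player II never plays it.
On the remaining 2×2 (R1, R2 vs L, R):
Let Player I play R1 with probability p. Expected payoff against L: (-4)p + (-1)(1−p) = −3p − 1; against R: 2p + (-2)(1−p) = 4p − 2.
Setting these equal: −3p − 1 = 4p − 2 ⇒ −7p = -1 ⇒ p = 1/7, and the value is (-3)·(1/7) − 1 = -10/7.
For Player II: with q = P(L), equating R1's and R2's payoffs gives −6q + 2 = q − 2 ⇒ q = 4/7.

6/7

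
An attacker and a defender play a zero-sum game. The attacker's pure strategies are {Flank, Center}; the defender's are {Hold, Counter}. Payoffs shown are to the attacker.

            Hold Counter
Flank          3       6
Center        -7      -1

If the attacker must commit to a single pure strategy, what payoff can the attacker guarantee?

Row minima: Flank → 3, Center → -7.
The best of these is 3.

3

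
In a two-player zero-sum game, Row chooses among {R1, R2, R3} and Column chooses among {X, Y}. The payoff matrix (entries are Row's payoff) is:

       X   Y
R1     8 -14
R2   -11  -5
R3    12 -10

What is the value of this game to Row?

Row minima: R1 → -14, R2 → -11, R3 → -10; maximin = -10.
Column maxima: X → 12, Y → -5; minimax = -5.
-10 ≠ -5, so there is no saddle point; optimal play is mixed.
R1 is strictly dominated by R3, so Row never plays it.
On the remaining 2×2 (R2, R3 vs X, Y):
Let Row play R2 with probability p. Expected payoff against X: (-11)p + 12(1−p) = −23p + 12; against Y: (-5)p + (-10)(1−p) = 5p − 10.
Setting these equal: −23p + 12 = 5p − 10 ⇒ −28p = -22 ⇒ p = 11/14, and the value is (-23)·(11/14) + 12 = -85/14.
For Column: with q = P(X), equating R2's and R3's payoffs gives −6q − 5 = 22q − 10 ⇒ q = 5/28.

-85/14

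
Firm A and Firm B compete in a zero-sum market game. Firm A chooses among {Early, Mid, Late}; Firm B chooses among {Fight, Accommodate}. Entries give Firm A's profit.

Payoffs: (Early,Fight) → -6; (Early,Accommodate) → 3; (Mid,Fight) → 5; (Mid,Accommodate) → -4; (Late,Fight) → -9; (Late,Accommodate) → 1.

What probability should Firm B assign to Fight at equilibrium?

7/18

Row minima: Early → -6, Mid → -4, Late → -9; maximin = -4.
Column maxima: Fight → 5, Accommodate → 3; minimax = 3.
-4 ≠ 3, so there is no saddle point; optimal play is mixed.
Late is strictly dominated by Early, so Firm A never plays it.
On the remaining 2×2 (Early, Mid vs Fight, Accommodate):
Let Firm A play Early with probability p. Expected payoff against Fight: (-6)p + 5(1−p) = −11p + 5; against Accommodate: 3p + (-4)(1−p) = 7p − 4.
Setting these equal: −11p + 5 = 7p − 4 ⇒ −18p = -9 ⇒ p = 1/2, and the value is (-11)·(1/2) + 5 = -1/2.
For Firm B: with q = P(Fight), equating Early's and Mid's payoffs gives −9q + 3 = 9q − 4 ⇒ q = 7/18.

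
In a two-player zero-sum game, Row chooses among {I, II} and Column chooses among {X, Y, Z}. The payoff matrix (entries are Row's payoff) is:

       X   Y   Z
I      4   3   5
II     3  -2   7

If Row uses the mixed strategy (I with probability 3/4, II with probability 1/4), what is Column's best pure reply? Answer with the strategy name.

Y

If Column plays X, Row's expected payoff is (3/4)·4 + (1/4)·3 = 15/4.
If Column plays Y, Row's expected payoff is (3/4)·3 + (1/4)·(-2) = 7/4.
If Column plays Z, Row's expected payoff is (3/4)·5 + (1/4)·7 = 11/2.
Column minimizes Row's payoff; the smallest is 7/4, so the best response is Y.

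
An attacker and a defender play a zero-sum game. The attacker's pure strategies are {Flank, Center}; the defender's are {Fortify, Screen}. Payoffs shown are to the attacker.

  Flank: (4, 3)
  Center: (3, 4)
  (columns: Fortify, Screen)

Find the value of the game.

7/2

Row minima: Flank → 3, Center → 3; maximin = 3.
Column maxima: Fortify → 4, Screen → 4; minimax = 4.
3 ≠ 4, so there is no saddle point; optimal play is mixed.
Let the attacker play Flank with probability p. Expected payoff against Fortify: 4p + 3(1−p) = p + 3; against Screen: 3p + 4(1−p) = −p + 4.
Setting these equal: p + 3 = −p + 4 ⇒ 2p = 1 ⇒ p = 1/2, and the value is (1)·(1/2) + 3 = 7/2.
For the defender: with q = P(Fortify), equating Flank's and Center's payoffs gives q + 3 = −q + 4 ⇒ q = 1/2.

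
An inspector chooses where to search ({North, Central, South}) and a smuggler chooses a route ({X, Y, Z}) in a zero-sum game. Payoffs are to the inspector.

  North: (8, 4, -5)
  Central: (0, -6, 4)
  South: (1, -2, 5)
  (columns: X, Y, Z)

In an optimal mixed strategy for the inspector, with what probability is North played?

Row minima: North → -5, Central → -6, South → -2; maximin = -2.
Column maxima: X → 8, Y → 4, Z → 5; minimax = 4.
-2 ≠ 4, so there is no saddle point; optimal play is mixed.
Central is strictly dominated by South, so the inspector never plays it.
X is strictly dominated by Y (it gives the inspector strictly more in every row), so the smuggler never plays it.
On the remaining 2×2 (North, South vs Y, Z):
Let the inspector play North with probability p. Expected payoff against Y: 4p + (-2)(1−p) = 6p − 2; against Z: (-5)p + 5(1−p) = −10p + 5.
Setting these equal: 6p − 2 = −10p + 5 ⇒ 16p = 7 ⇒ p = 7/16, and the value is (6)·(7/16) − 2 = 5/8.
For the smuggler: with q = P(Y), equating North's and South's payoffs gives 9q − 5 = −7q + 5 ⇒ q = 5/8.

7/16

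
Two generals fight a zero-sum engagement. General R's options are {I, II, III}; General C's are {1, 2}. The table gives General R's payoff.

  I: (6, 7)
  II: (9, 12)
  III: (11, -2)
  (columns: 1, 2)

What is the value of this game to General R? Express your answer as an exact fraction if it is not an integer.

Row minima: I → 6, II → 9, III → -2; maximin = 9.
Column maxima: 1 → 11, 2 → 12; minimax = 11.
9 ≠ 11, so there is no saddle point; optimal play is mixed.
I is strictly dominated by II, so General R never plays it.
On the remaining 2×2 (II, III vs 1, 2):
Let General R play II with probability p. Expected payoff against 1: 9p + 11(1−p) = −2p + 11; against 2: 12p + (-2)(1−p) = 14p − 2.
Setting these equal: −2p + 11 = 14p − 2 ⇒ −16p = -13 ⇒ p = 13/16, and the value is (-2)·(13/16) + 11 = 75/8.
For General C: with q = P(1), equating II's and III's payoffs gives −3q + 12 = 13q − 2 ⇒ q = 7/8.

75/8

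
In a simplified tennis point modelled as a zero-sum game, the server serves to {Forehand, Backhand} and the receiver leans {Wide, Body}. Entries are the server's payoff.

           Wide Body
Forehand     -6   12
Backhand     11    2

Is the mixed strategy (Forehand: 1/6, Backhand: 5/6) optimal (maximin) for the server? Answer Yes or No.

No

Against Wide this mix gives (1/6)·(-6) + (5/6)·11 = 49/6.
Against Body this mix gives (1/6)·12 + (5/6)·2 = 11/3.
The receiver will play Body, holding the server to 11/3. Shifting weight toward the row that does better against Body would raise this floor (the equalizing mix achieves 16/3 against both Body and Wide), so the proposed strategy is not optimal.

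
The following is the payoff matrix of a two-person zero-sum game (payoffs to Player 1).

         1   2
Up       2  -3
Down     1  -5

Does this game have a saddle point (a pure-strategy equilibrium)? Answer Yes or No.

Row minima: Up → -3, Down → -5; maximin = -3.
Column maxima: 1 → 2, 2 → -3; minimax = -3.
maximin = minimax = -3, so a saddle point exists.

Yes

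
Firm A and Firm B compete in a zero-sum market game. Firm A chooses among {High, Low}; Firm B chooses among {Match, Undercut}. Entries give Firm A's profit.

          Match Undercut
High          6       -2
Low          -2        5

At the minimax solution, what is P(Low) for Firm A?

Row minima: High → -2, Low → -2; maximin = -2.
Column maxima: Match → 6, Undercut → 5; minimax = 5.
-2 ≠ 5, so there is no saddle point; optimal play is mixed.
Let Firm A play High with probability p. Expected payoff against Match: 6p + (-2)(1−p) = 8p − 2; against Undercut: (-2)p + 5(1−p) = −7p + 5.
Setting these equal: 8p − 2 = −7p + 5 ⇒ 15p = 7 ⇒ p = 7/15, and the value is (8)·(7/15) − 2 = 26/15.
For Firm B: with q = P(Match), equating High's and Low's payoffs gives 8q − 2 = −7q + 5 ⇒ q = 7/15.

8/15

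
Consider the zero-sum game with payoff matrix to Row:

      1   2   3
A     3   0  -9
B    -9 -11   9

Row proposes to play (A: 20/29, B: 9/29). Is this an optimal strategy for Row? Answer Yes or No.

Yes

Against 1 this mix gives (20/29)·3 + (9/29)·(-9) = -21/29.
Against 2 this mix gives (20/29)·0 + (9/29)·(-11) = -99/29.
Against 3 this mix gives (20/29)·(-9) + (9/29)·9 = -99/29.
All of Column's active replies (2, 3) yield -99/29, and no column does worse for Row. The mix makes Column indifferent and guarantees -99/29, so it is optimal.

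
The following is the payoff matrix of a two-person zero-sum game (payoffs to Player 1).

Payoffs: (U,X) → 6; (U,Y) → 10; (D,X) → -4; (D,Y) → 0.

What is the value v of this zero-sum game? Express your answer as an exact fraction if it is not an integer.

6

Row minima: U → 6, D → -4; maximin = 6.
Column maxima: X → 6, Y → 10; minimax = 6.
Since maximin = minimax = 6, there is a saddle point and the value is 6.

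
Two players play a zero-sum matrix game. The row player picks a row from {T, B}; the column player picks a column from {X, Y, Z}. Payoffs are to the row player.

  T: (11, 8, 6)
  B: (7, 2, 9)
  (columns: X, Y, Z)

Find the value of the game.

20/3

Row minima: T → 6, B → 2; maximin = 6.
Column maxima: X → 11, Y → 8, Z → 9; minimax = 8.
6 ≠ 8, so there is no saddle point; optimal play is mixed.
X is strictly dominated by Y (it gives the row player strictly more in every row), so the column player never plays it.
On the remaining 2×2 (T, B vs Y, Z):
Let the row player play T with probability p. Expected payoff against Y: 8p + 2(1−p) = 6p + 2; against Z: 6p + 9(1−p) = −3p + 9.
Setting these equal: 6p + 2 = −3p + 9 ⇒ 9p = 7 ⇒ p = 7/9, and the value is (6)·(7/9) + 2 = 20/3.
For the column player: with q = P(Y), equating T's and B's payoffs gives 2q + 6 = −7q + 9 ⇒ q = 1/3.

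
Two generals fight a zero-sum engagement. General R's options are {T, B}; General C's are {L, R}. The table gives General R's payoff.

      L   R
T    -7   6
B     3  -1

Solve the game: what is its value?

11/17

Row minima: T → -7, B → -1; maximin = -1.
Column maxima: L → 3, R → 6; minimax = 3.
-1 ≠ 3, so there is no saddle point; optimal play is mixed.
Let General R play T with probability p. Expected payoff against L: (-7)p + 3(1−p) = −10p + 3; against R: 6p + (-1)(1−p) = 7p − 1.
Setting these equal: −10p + 3 = 7p − 1 ⇒ −17p = -4 ⇒ p = 4/17, and the value is (-10)·(4/17) + 3 = 11/17.
For General C: with q = P(L), equating T's and B's payoffs gives −13q + 6 = 4q − 1 ⇒ q = 7/17.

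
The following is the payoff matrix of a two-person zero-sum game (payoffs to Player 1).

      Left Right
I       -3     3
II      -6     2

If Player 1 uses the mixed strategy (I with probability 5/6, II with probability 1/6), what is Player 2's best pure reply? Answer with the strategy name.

If Player 2 plays Left, Player 1's expected payoff is (5/6)·(-3) + (1/6)·(-6) = -7/2.
If Player 2 plays Right, Player 1's expected payoff is (5/6)·3 + (1/6)·2 = 17/6.
Player 2 minimizes Player 1's payoff; the smallest is -7/2, so the best response is Left.

Left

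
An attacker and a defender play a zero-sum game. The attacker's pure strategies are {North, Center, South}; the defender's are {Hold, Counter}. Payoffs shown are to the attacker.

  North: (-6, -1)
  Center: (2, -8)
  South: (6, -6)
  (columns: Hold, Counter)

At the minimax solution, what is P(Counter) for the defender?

Row minima: North → -6, Center → -8, South → -6; maximin = -6.
Column maxima: Hold → 6, Counter → -1; minimax = -1.
-6 ≠ -1, so there is no saddle point; optimal play is mixed.
Center is strictly dominated by South, so the attacker never plays it.
On the remaining 2×2 (North, South vs Hold, Counter):
Let the attacker play North with probability p. Expected payoff against Hold: (-6)p + 6(1−p) = −12p + 6; against Counter: (-1)p + (-6)(1−p) = 5p − 6.
Setting these equal: −12p + 6 = 5p − 6 ⇒ −17p = -12 ⇒ p = 12/17, and the value is (-12)·(12/17) + 6 = -42/17.
For the defender: with q = P(Hold), equating North's and South's payoffs gives −5q − 1 = 12q − 6 ⇒ q = 5/17.

12/17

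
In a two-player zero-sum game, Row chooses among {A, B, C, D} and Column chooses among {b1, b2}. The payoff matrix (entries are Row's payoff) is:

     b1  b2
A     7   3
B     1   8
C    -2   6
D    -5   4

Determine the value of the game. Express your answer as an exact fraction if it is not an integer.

53/11

Row minima: A → 3, B → 1, C → -2, D → -5; maximin = 3.
Column maxima: b1 → 7, b2 → 8; minimax = 7.
3 ≠ 7, so there is no saddle point; optimal play is mixed.
C is strictly dominated by B, so Row never plays it.
D is strictly dominated by B, so Row never plays it.
On the remaining 2×2 (A, B vs b1, b2):
Let Row play A with probability p. Expected payoff against b1: 7p + 1(1−p) = 6p + 1; against b2: 3p + 8(1−p) = −5p + 8.
Setting these equal: 6p + 1 = −5p + 8 ⇒ 11p = 7 ⇒ p = 7/11, and the value is (6)·(7/11) + 1 = 53/11.
For Column: with q = P(b1), equating A's and B's payoffs gives 4q + 3 = −7q + 8 ⇒ q = 5/11.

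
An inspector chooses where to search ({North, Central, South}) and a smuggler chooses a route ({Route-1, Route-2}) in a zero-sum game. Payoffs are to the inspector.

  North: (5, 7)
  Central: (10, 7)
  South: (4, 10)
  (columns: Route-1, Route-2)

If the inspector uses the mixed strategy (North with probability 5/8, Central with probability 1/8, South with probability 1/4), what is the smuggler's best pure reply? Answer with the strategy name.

Route-1

If the smuggler plays Route-1, the inspector's expected payoff is (5/8)·5 + (1/8)·10 + (1/4)·4 = 43/8.
If the smuggler plays Route-2, the inspector's expected payoff is (5/8)·7 + (1/8)·7 + (1/4)·10 = 31/4.
The smuggler minimizes the inspector's payoff; the smallest is 43/8, so the best response is Route-1.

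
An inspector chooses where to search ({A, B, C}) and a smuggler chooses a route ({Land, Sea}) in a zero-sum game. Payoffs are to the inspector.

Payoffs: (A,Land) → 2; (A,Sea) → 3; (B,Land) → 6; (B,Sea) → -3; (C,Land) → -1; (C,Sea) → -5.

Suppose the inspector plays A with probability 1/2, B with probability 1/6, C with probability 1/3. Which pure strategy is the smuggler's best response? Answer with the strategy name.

Sea

If the smuggler plays Land, the inspector's expected payoff is (1/2)·2 + (1/6)·6 + (1/3)·(-1) = 5/3.
If the smuggler plays Sea, the inspector's expected payoff is (1/2)·3 + (1/6)·(-3) + (1/3)·(-5) = -2/3.
The smuggler minimizes the inspector's payoff; the smallest is -2/3, so the best response is Sea.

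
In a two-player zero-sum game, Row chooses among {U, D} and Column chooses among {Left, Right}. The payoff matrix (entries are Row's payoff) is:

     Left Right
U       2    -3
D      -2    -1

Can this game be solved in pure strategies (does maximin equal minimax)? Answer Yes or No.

Row minima: U → -3, D → -2; maximin = -2.
Column maxima: Left → 2, Right → -1; minimax = -1.
-2 ≠ -1, so no pure-strategy equilibrium exists.

No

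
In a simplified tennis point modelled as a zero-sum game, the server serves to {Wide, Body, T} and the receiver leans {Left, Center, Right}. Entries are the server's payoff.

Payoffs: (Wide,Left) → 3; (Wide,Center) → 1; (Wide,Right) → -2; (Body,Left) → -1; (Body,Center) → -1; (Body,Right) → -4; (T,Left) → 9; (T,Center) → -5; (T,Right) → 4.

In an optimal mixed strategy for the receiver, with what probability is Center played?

Row minima: Wide → -2, Body → -4, T → -5; maximin = -2.
Column maxima: Left → 9, Center → 1, Right → 4; minimax = 1.
-2 ≠ 1, so there is no saddle point; optimal play is mixed.
Body is strictly dominated by Wide, so the server never plays it.
With Body eliminated, Left is strictly dominated by Center (it gives the server strictly more in every remaining row), so the receiver never plays it.
On the remaining 2×2 (Wide, T vs Center, Right):
Let the server play Wide with probability p. Expected payoff against Center: 1p + (-5)(1−p) = 6p − 5; against Right: (-2)p + 4(1−p) = −6p + 4.
Setting these equal: 6p − 5 = −6p + 4 ⇒ 12p = 9 ⇒ p = 3/4, and the value is (6)·(3/4) − 5 = -1/2.
For the receiver: with q = P(Center), equating Wide's and T's payoffs gives 3q − 2 = −9q + 4 ⇒ q = 1/2.

1/2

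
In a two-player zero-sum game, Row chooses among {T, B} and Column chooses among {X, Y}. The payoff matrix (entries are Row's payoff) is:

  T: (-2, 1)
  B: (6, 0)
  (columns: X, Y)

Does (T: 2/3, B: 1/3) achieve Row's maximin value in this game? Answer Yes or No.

Against X this mix gives (2/3)·(-2) + (1/3)·6 = 2/3.
Against Y this mix gives (2/3)·1 + (1/3)·0 = 2/3.
All of Column's active replies (X, Y) yield 2/3, and no column does worse for Row. The mix makes Column indifferent and guarantees 2/3, so it is optimal.

Yes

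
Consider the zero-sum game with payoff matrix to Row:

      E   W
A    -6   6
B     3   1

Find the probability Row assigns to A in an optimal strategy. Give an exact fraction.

Row minima: A → -6, B → 1; maximin = 1.
Column maxima: E → 3, W → 6; minimax = 3.
1 ≠ 3, so there is no saddle point; optimal play is mixed.
Let Row play A with probability p. Expected payoff against E: (-6)p + 3(1−p) = −9p + 3; against W: 6p + 1(1−p) = 5p + 1.
Setting these equal: −9p + 3 = 5p + 1 ⇒ −14p = -2 ⇒ p = 1/7, and the value is (-9)·(1/7) + 3 = 12/7.
For Column: with q = P(E), equating A's and B's payoffs gives −12q + 6 = 2q + 1 ⇒ q = 5/14.

1/7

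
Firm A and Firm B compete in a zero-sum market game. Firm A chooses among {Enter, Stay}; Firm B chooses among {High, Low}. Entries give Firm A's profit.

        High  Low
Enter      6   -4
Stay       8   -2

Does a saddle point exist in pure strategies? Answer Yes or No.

Yes

Row minima: Enter → -4, Stay → -2; maximin = -2.
Column maxima: High → 8, Low → -2; minimax = -2.
maximin = minimax = -2, so a saddle point exists.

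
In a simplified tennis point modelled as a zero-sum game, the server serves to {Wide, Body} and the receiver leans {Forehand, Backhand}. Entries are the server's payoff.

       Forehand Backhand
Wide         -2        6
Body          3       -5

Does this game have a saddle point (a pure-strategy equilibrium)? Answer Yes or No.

Row minima: Wide → -2, Body → -5; maximin = -2.
Column maxima: Forehand → 3, Backhand → 6; minimax = 3.
-2 ≠ 3, so no pure-strategy equilibrium exists.

No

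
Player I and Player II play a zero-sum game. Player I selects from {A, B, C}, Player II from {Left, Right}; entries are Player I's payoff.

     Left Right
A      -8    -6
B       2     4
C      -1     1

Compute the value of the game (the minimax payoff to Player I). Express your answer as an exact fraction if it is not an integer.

Row minima: A → -8, B → 2, C → -1; maximin = 2.
Column maxima: Left → 2, Right → 4; minimax = 2.
Since maximin = minimax = 2, there is a saddle point and the value is 2.

2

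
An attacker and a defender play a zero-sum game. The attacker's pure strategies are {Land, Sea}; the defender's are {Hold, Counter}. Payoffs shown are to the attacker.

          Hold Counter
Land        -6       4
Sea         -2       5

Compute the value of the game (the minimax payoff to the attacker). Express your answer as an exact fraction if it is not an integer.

-2

Row minima: Land → -6, Sea → -2; maximin = -2.
Column maxima: Hold → -2, Counter → 5; minimax = -2.
Since maximin = minimax = -2, there is a saddle point and the value is -2.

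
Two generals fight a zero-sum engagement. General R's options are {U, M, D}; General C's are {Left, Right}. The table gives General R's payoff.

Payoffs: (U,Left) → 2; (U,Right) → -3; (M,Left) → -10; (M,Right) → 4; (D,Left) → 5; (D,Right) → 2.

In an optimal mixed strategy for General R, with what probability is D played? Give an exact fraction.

14/17

Row minima: U → -3, M → -10, D → 2; maximin = 2.
Column maxima: Left → 5, Right → 4; minimax = 4.
2 ≠ 4, so there is no saddle point; optimal play is mixed.
U is strictly dominated by D, so General R never plays it.
On the remaining 2×2 (M, D vs Left, Right):
Let General R play M with probability p. Expected payoff against Left: (-10)p + 5(1−p) = −15p + 5; against Right: 4p + 2(1−p) = 2p + 2.
Setting these equal: −15p + 5 = 2p + 2 ⇒ −17p = -3 ⇒ p = 3/17, and the value is (-15)·(3/17) + 5 = 40/17.
For General C: with q = P(Left), equating M's and D's payoffs gives −14q + 4 = 3q + 2 ⇒ q = 2/17.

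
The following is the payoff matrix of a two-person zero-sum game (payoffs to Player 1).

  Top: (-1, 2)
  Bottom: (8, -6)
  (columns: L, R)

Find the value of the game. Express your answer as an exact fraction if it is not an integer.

10/17

Row minima: Top → -1, Bottom → -6; maximin = -1.
Column maxima: L → 8, R → 2; minimax = 2.
-1 ≠ 2, so there is no saddle point; optimal play is mixed.
Let Player 1 play Top with probability p. Expected payoff against L: (-1)p + 8(1−p) = −9p + 8; against R: 2p + (-6)(1−p) = 8p − 6.
Setting these equal: −9p + 8 = 8p − 6 ⇒ −17p = -14 ⇒ p = 14/17, and the value is (-9)·(14/17) + 8 = 10/17.
For Player 2: with q = P(L), equating Top's and Bottom's payoffs gives −3q + 2 = 14q − 6 ⇒ q = 8/17.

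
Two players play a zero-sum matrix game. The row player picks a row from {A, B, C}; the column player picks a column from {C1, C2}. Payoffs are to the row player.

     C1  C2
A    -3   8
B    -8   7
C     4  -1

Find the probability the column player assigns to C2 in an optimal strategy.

Row minima: A → -3, B → -8, C → -1; maximin = -1.
Column maxima: C1 → 4, C2 → 8; minimax = 4.
-1 ≠ 4, so there is no saddle point; optimal play is mixed.
B is strictly dominated by A, so the row player never plays it.
On the remaining 2×2 (A, C vs C1, C2):
Let the row player play A with probability p. Expected payoff against C1: (-3)p + 4(1−p) = −7p + 4; against C2: 8p + (-1)(1−p) = 9p − 1.
Setting these equal: −7p + 4 = 9p − 1 ⇒ −16p = -5 ⇒ p = 5/16, and the value is (-7)·(5/16) + 4 = 29/16.
For the column player: with q = P(C1), equating A's and C's payoffs gives −11q + 8 = 5q − 1 ⇒ q = 9/16.

7/16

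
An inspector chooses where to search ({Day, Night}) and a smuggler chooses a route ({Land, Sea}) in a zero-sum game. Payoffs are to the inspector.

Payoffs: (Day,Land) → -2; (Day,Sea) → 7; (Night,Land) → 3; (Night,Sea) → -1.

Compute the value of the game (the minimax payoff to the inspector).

19/13

Row minima: Day → -2, Night → -1; maximin = -1.
Column maxima: Land → 3, Sea → 7; minimax = 3.
-1 ≠ 3, so there is no saddle point; optimal play is mixed.
Let the inspector play Day with probability p. Expected payoff against Land: (-2)p + 3(1−p) = −5p + 3; against Sea: 7p + (-1)(1−p) = 8p − 1.
Setting these equal: −5p + 3 = 8p − 1 ⇒ −13p = -4 ⇒ p = 4/13, and the value is (-5)·(4/13) + 3 = 19/13.
For the smuggler: with q = P(Land), equating Day's and Night's payoffs gives −9q + 7 = 4q − 1 ⇒ q = 8/13.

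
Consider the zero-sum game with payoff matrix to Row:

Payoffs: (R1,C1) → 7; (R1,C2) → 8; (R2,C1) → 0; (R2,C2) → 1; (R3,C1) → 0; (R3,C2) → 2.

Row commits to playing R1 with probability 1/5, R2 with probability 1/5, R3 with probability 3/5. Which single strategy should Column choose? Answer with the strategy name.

If Column plays C1, Row's expected payoff is (1/5)·7 + (1/5)·0 + (3/5)·0 = 7/5.
If Column plays C2, Row's expected payoff is (1/5)·8 + (1/5)·1 + (3/5)·2 = 3.
Column minimizes Row's payoff; the smallest is 7/5, so the best response is C1.

C1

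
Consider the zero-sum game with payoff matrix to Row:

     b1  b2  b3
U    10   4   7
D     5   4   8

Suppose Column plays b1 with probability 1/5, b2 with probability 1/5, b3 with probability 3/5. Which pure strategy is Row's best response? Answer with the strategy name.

Expected payoff of U: (1/5)·10 + (1/5)·4 + (3/5)·7 = 7.
Expected payoff of D: (1/5)·5 + (1/5)·4 + (3/5)·8 = 33/5.
The largest is 7, so Row's best response is U.

U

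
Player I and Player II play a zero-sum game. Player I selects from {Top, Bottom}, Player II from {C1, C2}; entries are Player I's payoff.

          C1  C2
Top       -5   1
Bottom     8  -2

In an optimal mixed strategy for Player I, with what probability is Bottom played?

Row minima: Top → -5, Bottom → -2; maximin = -2.
Column maxima: C1 → 8, C2 → 1; minimax = 1.
-2 ≠ 1, so there is no saddle point; optimal play is mixed.
Let Player I play Top with probability p. Expected payoff against C1: (-5)p + 8(1−p) = −13p + 8; against C2: 1p + (-2)(1−p) = 3p − 2.
Setting these equal: −13p + 8 = 3p − 2 ⇒ −16p = -10 ⇒ p = 5/8, and the value is (-13)·(5/8) + 8 = -1/8.
For Player II: with q = P(C1), equating Top's and Bottom's payoffs gives −6q + 1 = 10q − 2 ⇒ q = 3/16.

3/8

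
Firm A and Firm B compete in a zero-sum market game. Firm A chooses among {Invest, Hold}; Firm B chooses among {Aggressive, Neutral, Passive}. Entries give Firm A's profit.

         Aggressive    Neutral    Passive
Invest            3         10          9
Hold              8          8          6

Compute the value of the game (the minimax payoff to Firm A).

27/4

Row minima: Invest → 3, Hold → 6; maximin = 6.
Column maxima: Aggressive → 8, Neutral → 10, Passive → 9; minimax = 8.
6 ≠ 8, so there is no saddle point; optimal play is mixed.
Neutral is strictly dominated by Passive (it gives Firm A strictly more in every row), so Firm B never plays it.
On the remaining 2×2 (Invest, Hold vs Aggressive, Passive):
Let Firm A play Invest with probability p. Expected payoff against Aggressive: 3p + 8(1−p) = −5p + 8; against Passive: 9p + 6(1−p) = 3p + 6.
Setting these equal: −5p + 8 = 3p + 6 ⇒ −8p = -2 ⇒ p = 1/4, and the value is (-5)·(1/4) + 8 = 27/4.
For Firm B: with q = P(Aggressive), equating Invest's and Hold's payoffs gives −6q + 9 = 2q + 6 ⇒ q = 3/8.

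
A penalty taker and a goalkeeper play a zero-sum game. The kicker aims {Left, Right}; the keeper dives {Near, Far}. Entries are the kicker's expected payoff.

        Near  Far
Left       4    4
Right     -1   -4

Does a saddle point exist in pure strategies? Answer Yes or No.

Row minima: Left → 4, Right → -4; maximin = 4.
Column maxima: Near → 4, Far → 4; minimax = 4.
maximin = minimax = 4, so a saddle point exists.

Yes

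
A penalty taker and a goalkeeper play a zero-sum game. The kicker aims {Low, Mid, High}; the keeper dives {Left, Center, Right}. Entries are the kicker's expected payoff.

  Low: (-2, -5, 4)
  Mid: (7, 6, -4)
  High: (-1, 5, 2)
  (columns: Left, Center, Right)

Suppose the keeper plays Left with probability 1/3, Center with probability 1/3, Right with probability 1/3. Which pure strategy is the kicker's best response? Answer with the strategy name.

Mid

Expected payoff of Low: (1/3)·(-2) + (1/3)·(-5) + (1/3)·4 = -1.
Expected payoff of Mid: (1/3)·7 + (1/3)·6 + (1/3)·(-4) = 3.
Expected payoff of High: (1/3)·(-1) + (1/3)·5 + (1/3)·2 = 2.
The largest is 3, so the kicker's best response is Mid.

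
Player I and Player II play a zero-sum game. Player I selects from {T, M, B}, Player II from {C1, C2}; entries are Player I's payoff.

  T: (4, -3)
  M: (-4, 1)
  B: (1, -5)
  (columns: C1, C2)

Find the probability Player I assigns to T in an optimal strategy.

Row minima: T → -3, M → -4, B → -5; maximin = -3.
Column maxima: C1 → 4, C2 → 1; minimax = 1.
-3 ≠ 1, so there is no saddle point; optimal play is mixed.
B is strictly dominated by T, so Player I never plays it.
On the remaining 2×2 (T, M vs C1, C2):
Let Player I play T with probability p. Expected payoff against C1: 4p + (-4)(1−p) = 8p − 4; against C2: (-3)p + 1(1−p) = −4p + 1.
Setting these equal: 8p − 4 = −4p + 1 ⇒ 12p = 5 ⇒ p = 5/12, and the value is (8)·(5/12) − 4 = -2/3.
For Player II: with q = P(C1), equating T's and M's payoffs gives 7q − 3 = −5q + 1 ⇒ q = 1/3.

5/12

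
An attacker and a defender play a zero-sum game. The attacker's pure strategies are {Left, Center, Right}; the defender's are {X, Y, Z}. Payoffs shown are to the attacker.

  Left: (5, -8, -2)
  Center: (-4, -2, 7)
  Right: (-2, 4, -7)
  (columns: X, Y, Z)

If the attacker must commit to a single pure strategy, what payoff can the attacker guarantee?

Row minima: Left → -8, Center → -4, Right → -7.
The best of these is -4.

-4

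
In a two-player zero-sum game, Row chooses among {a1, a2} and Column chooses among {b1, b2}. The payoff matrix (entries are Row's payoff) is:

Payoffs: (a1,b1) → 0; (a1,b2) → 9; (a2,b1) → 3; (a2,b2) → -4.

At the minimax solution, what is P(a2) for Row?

Row minima: a1 → 0, a2 → -4; maximin = 0.
Column maxima: b1 → 3, b2 → 9; minimax = 3.
0 ≠ 3, so there is no saddle point; optimal play is mixed.
Let Row play a1 with probability p. Expected payoff against b1: 0p + 3(1−p) = −3p + 3; against b2: 9p + (-4)(1−p) = 13p − 4.
Setting these equal: −3p + 3 = 13p − 4 ⇒ −16p = -7 ⇒ p = 7/16, and the value is (-3)·(7/16) + 3 = 27/16.
For Column: with q = P(b1), equating a1's and a2's payoffs gives −9q + 9 = 7q − 4 ⇒ q = 13/16.

9/16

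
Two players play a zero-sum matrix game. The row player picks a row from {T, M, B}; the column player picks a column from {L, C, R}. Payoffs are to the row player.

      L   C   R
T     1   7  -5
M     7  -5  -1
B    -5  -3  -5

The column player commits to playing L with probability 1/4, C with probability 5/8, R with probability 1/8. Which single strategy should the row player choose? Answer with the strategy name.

T

Expected payoff of T: (1/4)·1 + (5/8)·7 + (1/8)·(-5) = 4.
Expected payoff of M: (1/4)·7 + (5/8)·(-5) + (1/8)·(-1) = -3/2.
Expected payoff of B: (1/4)·(-5) + (5/8)·(-3) + (1/8)·(-5) = -15/4.
The largest is 4, so the row player's best response is T.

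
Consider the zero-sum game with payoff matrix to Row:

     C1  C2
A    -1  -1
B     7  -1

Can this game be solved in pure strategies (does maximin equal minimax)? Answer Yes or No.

Yes

Row minima: A → -1, B → -1; maximin = -1.
Column maxima: C1 → 7, C2 → -1; minimax = -1.
maximin = minimax = -1, so a saddle point exists.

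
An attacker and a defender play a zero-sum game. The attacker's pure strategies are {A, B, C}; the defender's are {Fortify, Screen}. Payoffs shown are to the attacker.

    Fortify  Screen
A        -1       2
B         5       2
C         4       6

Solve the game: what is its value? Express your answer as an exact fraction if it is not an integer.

Row minima: A → -1, B → 2, C → 4; maximin = 4.
Column maxima: Fortify → 5, Screen → 6; minimax = 5.
4 ≠ 5, so there is no saddle point; optimal play is mixed.
A is strictly dominated by C, so the attacker never plays it.
On the remaining 2×2 (B, C vs Fortify, Screen):
Let the attacker play B with probability p. Expected payoff against Fortify: 5p + 4(1−p) = p + 4; against Screen: 2p + 6(1−p) = −4p + 6.
Setting these equal: p + 4 = −4p + 6 ⇒ 5p = 2 ⇒ p = 2/5, and the value is (1)·(2/5) + 4 = 22/5.
For the defender: with q = P(Fortify), equating B's and C's payoffs gives 3q + 2 = −2q + 6 ⇒ q = 4/5.

22/5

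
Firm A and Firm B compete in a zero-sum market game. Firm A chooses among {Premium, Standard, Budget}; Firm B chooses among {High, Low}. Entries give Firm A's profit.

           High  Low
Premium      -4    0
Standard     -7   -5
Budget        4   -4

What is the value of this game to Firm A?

-4/3

Row minima: Premium → -4, Standard → -7, Budget → -4; maximin = -4.
Column maxima: High → 4, Low → 0; minimax = 0.
-4 ≠ 0, so there is no saddle point; optimal play is mixed.
Standard is strictly dominated by Premium, so Firm A never plays it.
On the remaining 2×2 (Premium, Budget vs High, Low):
Let Firm A play Premium with probability p. Expected payoff against High: (-4)p + 4(1−p) = −8p + 4; against Low: 0p + (-4)(1−p) = 4p − 4.
Setting these equal: −8p + 4 = 4p − 4 ⇒ −12p = -8 ⇒ p = 2/3, and the value is (-8)·(2/3) + 4 = -4/3.
For Firm B: with q = P(High), equating Premium's and Budget's payoffs gives −4q = 8q − 4 ⇒ q = 1/3.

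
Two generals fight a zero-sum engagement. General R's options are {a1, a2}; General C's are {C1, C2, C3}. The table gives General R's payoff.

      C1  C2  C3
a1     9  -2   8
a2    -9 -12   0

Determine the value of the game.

-2

Row minima: a1 → -2, a2 → -12; maximin = -2.
Column maxima: C1 → 9, C2 → -2, C3 → 8; minimax = -2.
Since maximin = minimax = -2, there is a saddle point and the value is -2.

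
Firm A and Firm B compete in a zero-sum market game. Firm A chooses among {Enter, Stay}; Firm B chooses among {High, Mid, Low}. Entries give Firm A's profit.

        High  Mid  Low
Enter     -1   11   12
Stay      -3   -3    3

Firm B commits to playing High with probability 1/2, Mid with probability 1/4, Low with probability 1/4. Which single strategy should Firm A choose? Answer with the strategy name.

Enter

Expected payoff of Enter: (1/2)·(-1) + (1/4)·11 + (1/4)·12 = 21/4.
Expected payoff of Stay: (1/2)·(-3) + (1/4)·(-3) + (1/4)·3 = -3/2.
The largest is 21/4, so Firm A's best response is Enter.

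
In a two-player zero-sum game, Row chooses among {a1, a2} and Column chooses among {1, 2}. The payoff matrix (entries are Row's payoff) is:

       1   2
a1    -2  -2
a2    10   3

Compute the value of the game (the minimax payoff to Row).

3

Row minima: a1 → -2, a2 → 3; maximin = 3.
Column maxima: 1 → 10, 2 → 3; minimax = 3.
Since maximin = minimax = 3, there is a saddle point and the value is 3.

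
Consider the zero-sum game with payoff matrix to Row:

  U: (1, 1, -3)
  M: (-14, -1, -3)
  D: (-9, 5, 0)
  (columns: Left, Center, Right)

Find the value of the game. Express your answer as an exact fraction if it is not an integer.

-27/13

Row minima: U → -3, M → -14, D → -9; maximin = -3.
Column maxima: Left → 1, Center → 5, Right → 0; minimax = 0.
-3 ≠ 0, so there is no saddle point; optimal play is mixed.
M is strictly dominated by D, so Row never plays it.
Center is strictly dominated by Right (it gives Row strictly more in every row), so Column never plays it.
On the remaining 2×2 (U, D vs Left, Right):
Let Row play U with probability p. Expected payoff against Left: 1p + (-9)(1−p) = 10p − 9; against Right: (-3)p + 0(1−p) = −3p.
Setting these equal: 10p − 9 = −3p ⇒ 13p = 9 ⇒ p = 9/13, and the value is (10)·(9/13) − 9 = -27/13.
For Column: with q = P(Left), equating U's and D's payoffs gives 4q − 3 = −9q ⇒ q = 3/13.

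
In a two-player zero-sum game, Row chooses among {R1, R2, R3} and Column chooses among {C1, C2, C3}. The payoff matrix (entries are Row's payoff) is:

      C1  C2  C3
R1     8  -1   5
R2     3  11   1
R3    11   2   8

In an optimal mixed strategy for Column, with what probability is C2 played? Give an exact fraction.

7/16

Row minima: R1 → -1, R2 → 1, R3 → 2; maximin = 2.
Column maxima: C1 → 11, C2 → 11, C3 → 8; minimax = 8.
2 ≠ 8, so there is no saddle point; optimal play is mixed.
R1 is strictly dominated by R3, so Row never plays it.
C1 is strictly dominated by C3 (it gives Row strictly more in every row), so Column never plays it.
On the remaining 2×2 (R2, R3 vs C2, C3):
Let Row play R2 with probability p. Expected payoff against C2: 11p + 2(1−p) = 9p + 2; against C3: 1p + 8(1−p) = −7p + 8.
Setting these equal: 9p + 2 = −7p + 8 ⇒ 16p = 6 ⇒ p = 3/8, and the value is (9)·(3/8) + 2 = 43/8.
For Column: with q = P(C2), equating R2's and R3's payoffs gives 10q + 1 = −6q + 8 ⇒ q = 7/16.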